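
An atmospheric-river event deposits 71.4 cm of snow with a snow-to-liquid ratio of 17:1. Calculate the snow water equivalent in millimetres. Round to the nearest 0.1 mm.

SWE = snow depth / ratio = 71.4 cm / 17 = 4.200 cm = 42.0 mm.

SWE ≈ 42.0 mm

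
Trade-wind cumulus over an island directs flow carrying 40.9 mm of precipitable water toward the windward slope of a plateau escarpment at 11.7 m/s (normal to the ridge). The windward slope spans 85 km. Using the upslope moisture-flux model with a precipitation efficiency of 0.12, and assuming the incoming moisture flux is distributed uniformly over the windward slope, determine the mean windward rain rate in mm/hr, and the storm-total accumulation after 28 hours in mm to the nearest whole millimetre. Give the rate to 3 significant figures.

Incoming column moisture flux per unit ridge length: F = V × PW = 11.7 × 40.9 = 478.53 mm·m/s.
Spread over the 85 km slope with efficiency ε = 0.12: R = ε·F/W = 0.12 × 478.53 / 85000 m = 6.756e-04 mm/s.
R = 6.756e-04 × 3600 = 2.43 mm/hr.
Over 28 h: total = 2.43 × 28 = 68.04 ≈ 68 mm.

R ≈ 2.43 mm/hr; total ≈ 68 mm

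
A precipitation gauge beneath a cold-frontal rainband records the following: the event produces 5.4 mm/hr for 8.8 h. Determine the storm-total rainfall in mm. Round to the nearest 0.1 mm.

Total = Σ Rᵢ Δtᵢ = 5.4 × 8.8
      = 47.52 = 47.5 mm.

total ≈ 47.5 mm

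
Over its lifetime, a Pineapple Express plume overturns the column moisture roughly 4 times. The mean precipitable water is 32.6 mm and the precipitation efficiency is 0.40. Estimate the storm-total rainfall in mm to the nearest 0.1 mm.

rainfall ≈ 52.2 mm

Each cycle deposits ε × PW = 0.40 × 32.6 = 13.04 mm.
Over 4 cycles: 4 × 13.04 = 52.2 mm.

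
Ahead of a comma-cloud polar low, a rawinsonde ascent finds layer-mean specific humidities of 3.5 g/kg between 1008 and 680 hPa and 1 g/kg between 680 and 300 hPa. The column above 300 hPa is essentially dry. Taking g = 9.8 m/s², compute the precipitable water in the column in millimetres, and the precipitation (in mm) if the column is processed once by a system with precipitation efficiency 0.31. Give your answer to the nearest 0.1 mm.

PW ≈ 15.6 mm; precipitation ≈ 4.8 mm

Precipitable water is the column-integrated vapour mass per unit area: PW = (1/g) Σ q̄ Δp, with q in kg/kg and Δp in Pa (1 kg/m² of water = 1 mm).
Layer 1008–680 hPa: Δp = 328 hPa = 32800 Pa, q̄ = 0.0035 kg/kg → 0.0035 × 32800 / 9.8 = 11.71 mm
Layer 680–300 hPa: Δp = 380 hPa = 38000 Pa, q̄ = 0.001 kg/kg → 0.001 × 38000 / 9.8 = 3.88 mm
PW = 11.71 + 3.88 = 15.59 ≈ 15.6 mm.
Precipitation = ε × PW = 0.31 × 15.6 = 4.8 mm.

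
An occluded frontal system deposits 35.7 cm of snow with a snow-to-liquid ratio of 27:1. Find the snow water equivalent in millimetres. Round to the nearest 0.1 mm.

SWE ≈ 13.2 mm

SWE = snow depth / ratio = 35.7 cm / 27 = 1.322 cm = 13.2 mm.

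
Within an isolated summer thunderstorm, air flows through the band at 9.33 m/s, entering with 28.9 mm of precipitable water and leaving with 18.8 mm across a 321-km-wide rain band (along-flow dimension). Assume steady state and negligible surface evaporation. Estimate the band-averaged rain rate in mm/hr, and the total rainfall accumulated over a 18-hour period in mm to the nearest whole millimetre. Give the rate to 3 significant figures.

R ≈ 1.06 mm/hr; total ≈ 19 mm

Column moisture flux per unit crosswind length is F = V × PW.
Inflow: F_in = 9.33 × 28.9 = 269.637 mm·m/s
Outflow: F_out = 9.33 × 18.8 = 175.404 mm·m/s
Steady-state rate R = (F_in − F_out)/L = (269.637 − 175.404) / 321000 m = 2.936e-04 mm/s.
R = 2.936e-04 × 3600 = 1.06 mm/hr.
Over 18 h: total = 1.06 × 18 = 19.08 ≈ 19 mm.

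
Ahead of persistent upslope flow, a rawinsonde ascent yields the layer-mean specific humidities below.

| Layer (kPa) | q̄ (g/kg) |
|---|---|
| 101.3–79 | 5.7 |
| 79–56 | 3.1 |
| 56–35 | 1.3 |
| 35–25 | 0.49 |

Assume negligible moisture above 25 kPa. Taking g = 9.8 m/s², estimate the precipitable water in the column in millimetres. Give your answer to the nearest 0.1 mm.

PW ≈ 23.5 mm

Precipitable water is the column-integrated vapour mass per unit area: PW = (1/g) Σ q̄ Δp, with q in kg/kg and Δp in Pa (1 kg/m² of water = 1 mm).
Layer 101.3–79 kPa: Δp = 223 hPa = 22300 Pa, q̄ = 0.0057 kg/kg → 0.0057 × 22300 / 9.8 = 12.97 mm
Layer 79–56 kPa: Δp = 230 hPa = 23000 Pa, q̄ = 0.0031 kg/kg → 0.0031 × 23000 / 9.8 = 7.28 mm
Layer 56–35 kPa: Δp = 210 hPa = 21000 Pa, q̄ = 0.0013 kg/kg → 0.0013 × 21000 / 9.8 = 2.79 mm
Layer 35–25 kPa: Δp = 100 hPa = 10000 Pa, q̄ = 0.00049 kg/kg → 0.00049 × 10000 / 9.8 = 0.50 mm
PW = 12.97 + 7.28 + 2.79 + 0.50 = 23.54 ≈ 23.5 mm.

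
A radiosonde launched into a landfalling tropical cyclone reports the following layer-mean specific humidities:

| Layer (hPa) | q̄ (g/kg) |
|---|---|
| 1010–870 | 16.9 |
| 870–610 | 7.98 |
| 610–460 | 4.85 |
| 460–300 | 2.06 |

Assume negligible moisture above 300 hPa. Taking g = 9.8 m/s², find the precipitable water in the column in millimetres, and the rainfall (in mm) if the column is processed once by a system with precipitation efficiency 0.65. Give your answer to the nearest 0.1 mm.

Precipitable water is the column-integrated vapour mass per unit area: PW = (1/g) Σ q̄ Δp, with q in kg/kg and Δp in Pa (1 kg/m² of water = 1 mm).
Layer 1010–870 hPa: Δp = 140 hPa = 14000 Pa, q̄ = 0.0169 kg/kg → 0.0169 × 14000 / 9.8 = 24.14 mm
Layer 870–610 hPa: Δp = 260 hPa = 26000 Pa, q̄ = 0.00798 kg/kg → 0.00798 × 26000 / 9.8 = 21.17 mm
Layer 610–460 hPa: Δp = 150 hPa = 15000 Pa, q̄ = 0.00485 kg/kg → 0.00485 × 15000 / 9.8 = 7.42 mm
Layer 460–300 hPa: Δp = 160 hPa = 16000 Pa, q̄ = 0.00206 kg/kg → 0.00206 × 16000 / 9.8 = 3.36 mm
PW = 24.14 + 21.17 + 7.42 + 3.36 = 56.09 ≈ 56.1 mm.
Rainfall = ε × PW = 0.65 × 56.1 = 36.5 mm.

PW ≈ 56.1 mm; rainfall ≈ 36.5 mm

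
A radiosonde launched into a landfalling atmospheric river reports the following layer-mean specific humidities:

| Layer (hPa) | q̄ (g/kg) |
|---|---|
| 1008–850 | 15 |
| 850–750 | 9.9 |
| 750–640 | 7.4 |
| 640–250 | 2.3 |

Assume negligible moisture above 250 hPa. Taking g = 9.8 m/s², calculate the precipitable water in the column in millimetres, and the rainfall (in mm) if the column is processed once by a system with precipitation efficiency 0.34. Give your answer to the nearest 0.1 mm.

PW ≈ 51.7 mm; rainfall ≈ 17.6 mm

Precipitable water is the column-integrated vapour mass per unit area: PW = (1/g) Σ q̄ Δp, with q in kg/kg and Δp in Pa (1 kg/m² of water = 1 mm).
Layer 1008–850 hPa: Δp = 158 hPa = 15800 Pa, q̄ = 0.015 kg/kg → 0.015 × 15800 / 9.8 = 24.18 mm
Layer 850–750 hPa: Δp = 100 hPa = 10000 Pa, q̄ = 0.0099 kg/kg → 0.0099 × 10000 / 9.8 = 10.10 mm
Layer 750–640 hPa: Δp = 110 hPa = 11000 Pa, q̄ = 0.0074 kg/kg → 0.0074 × 11000 / 9.8 = 8.31 mm
Layer 640–250 hPa: Δp = 390 hPa = 39000 Pa, q̄ = 0.0023 kg/kg → 0.0023 × 39000 / 9.8 = 9.15 mm
PW = 24.18 + 10.10 + 8.31 + 9.15 = 51.74 ≈ 51.7 mm.
Rainfall = ε × PW = 0.34 × 51.7 = 17.6 mm.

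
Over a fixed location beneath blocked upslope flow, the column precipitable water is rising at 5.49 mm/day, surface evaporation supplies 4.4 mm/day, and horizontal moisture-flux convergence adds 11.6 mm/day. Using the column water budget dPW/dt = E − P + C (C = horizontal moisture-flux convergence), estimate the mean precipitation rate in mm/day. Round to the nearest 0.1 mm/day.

dPW/dt = +5.49 mm/day.
P = E + C − dPW/dt = 4.4 + (11.6) − (+5.49) = 10.5 mm/day.

P ≈ 10.5 mm/day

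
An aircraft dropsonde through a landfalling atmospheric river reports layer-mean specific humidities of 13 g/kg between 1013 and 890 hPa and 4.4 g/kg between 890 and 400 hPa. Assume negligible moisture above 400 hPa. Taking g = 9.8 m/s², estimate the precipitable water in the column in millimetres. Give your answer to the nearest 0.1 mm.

Precipitable water is the column-integrated vapour mass per unit area: PW = (1/g) Σ q̄ Δp, with q in kg/kg and Δp in Pa (1 kg/m² of water = 1 mm).
Layer 1013–890 hPa: Δp = 123 hPa = 12300 Pa, q̄ = 0.013 kg/kg → 0.013 × 12300 / 9.8 = 16.32 mm
Layer 890–400 hPa: Δp = 490 hPa = 49000 Pa, q̄ = 0.0044 kg/kg → 0.0044 × 49000 / 9.8 = 22.00 mm
PW = 16.32 + 22.00 = 38.32 ≈ 38.3 mm.

PW ≈ 38.3 mm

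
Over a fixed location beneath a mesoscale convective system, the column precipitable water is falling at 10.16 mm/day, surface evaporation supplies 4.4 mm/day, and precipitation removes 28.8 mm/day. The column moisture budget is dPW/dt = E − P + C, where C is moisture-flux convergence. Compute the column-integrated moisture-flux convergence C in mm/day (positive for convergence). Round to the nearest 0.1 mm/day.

dPW/dt = -10.16 mm/day.
C = dPW/dt − E + P = (-10.16) − 4.4 + 28.8 = 14.2 mm/day.

C ≈ 14.2 mm/day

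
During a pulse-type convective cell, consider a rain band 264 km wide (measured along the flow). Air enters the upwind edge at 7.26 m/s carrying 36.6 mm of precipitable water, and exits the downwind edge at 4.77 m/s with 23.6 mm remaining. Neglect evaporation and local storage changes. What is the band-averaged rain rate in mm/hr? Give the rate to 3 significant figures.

R ≈ 2.09 mm/hr

Column moisture flux per unit crosswind length is F = V × PW.
Inflow: F_in = 7.26 × 36.6 = 265.716 mm·m/s
Outflow: F_out = 4.77 × 23.6 = 112.572 mm·m/s
Steady-state rate R = (F_in − F_out)/L = (265.716 − 112.572) / 264000 m = 5.801e-04 mm/s.
R = 5.801e-04 × 3600 = 2.09 mm/hr.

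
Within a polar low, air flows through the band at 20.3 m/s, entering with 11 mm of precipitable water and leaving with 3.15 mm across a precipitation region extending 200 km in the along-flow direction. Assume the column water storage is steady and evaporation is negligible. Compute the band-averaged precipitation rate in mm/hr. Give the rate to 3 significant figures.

Column moisture flux per unit crosswind length is F = V × PW.
Inflow: F_in = 20.3 × 11 = 223.3 mm·m/s
Outflow: F_out = 20.3 × 3.15 = 63.945 mm·m/s
Steady-state rate R = (F_in − F_out)/L = (223.3 − 63.945) / 200000 m = 7.968e-04 mm/s.
R = 7.968e-04 × 3600 = 2.87 mm/hr.

R ≈ 2.87 mm/hr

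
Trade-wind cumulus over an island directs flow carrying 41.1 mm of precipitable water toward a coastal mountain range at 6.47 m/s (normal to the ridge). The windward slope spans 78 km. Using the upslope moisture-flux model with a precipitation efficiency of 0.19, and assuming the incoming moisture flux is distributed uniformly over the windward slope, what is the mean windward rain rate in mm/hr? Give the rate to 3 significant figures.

Incoming column moisture flux per unit ridge length: F = V × PW = 6.47 × 41.1 = 265.917 mm·m/s.
Spread over the 78 km slope with efficiency ε = 0.19: R = ε·F/W = 0.19 × 265.917 / 78000 m = 6.477e-04 mm/s.
R = 6.477e-04 × 3600 = 2.33 mm/hr.

R ≈ 2.33 mm/hr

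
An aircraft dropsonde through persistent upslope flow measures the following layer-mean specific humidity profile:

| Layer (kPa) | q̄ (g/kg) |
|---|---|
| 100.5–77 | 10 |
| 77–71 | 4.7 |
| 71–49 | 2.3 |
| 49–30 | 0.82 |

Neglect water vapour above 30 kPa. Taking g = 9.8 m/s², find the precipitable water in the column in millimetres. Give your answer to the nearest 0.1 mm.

PW ≈ 33.6 mm

Precipitable water is the column-integrated vapour mass per unit area: PW = (1/g) Σ q̄ Δp, with q in kg/kg and Δp in Pa (1 kg/m² of water = 1 mm).
Layer 100.5–77 kPa: Δp = 235 hPa = 23500 Pa, q̄ = 0.01 kg/kg → 0.01 × 23500 / 9.8 = 23.98 mm
Layer 77–71 kPa: Δp = 60 hPa = 6000 Pa, q̄ = 0.0047 kg/kg → 0.0047 × 6000 / 9.8 = 2.88 mm
Layer 71–49 kPa: Δp = 220 hPa = 22000 Pa, q̄ = 0.0023 kg/kg → 0.0023 × 22000 / 9.8 = 5.16 mm
Layer 49–30 kPa: Δp = 190 hPa = 19000 Pa, q̄ = 0.00082 kg/kg → 0.00082 × 19000 / 9.8 = 1.59 mm
PW = 23.98 + 2.88 + 5.16 + 1.59 = 33.61 ≈ 33.6 mm.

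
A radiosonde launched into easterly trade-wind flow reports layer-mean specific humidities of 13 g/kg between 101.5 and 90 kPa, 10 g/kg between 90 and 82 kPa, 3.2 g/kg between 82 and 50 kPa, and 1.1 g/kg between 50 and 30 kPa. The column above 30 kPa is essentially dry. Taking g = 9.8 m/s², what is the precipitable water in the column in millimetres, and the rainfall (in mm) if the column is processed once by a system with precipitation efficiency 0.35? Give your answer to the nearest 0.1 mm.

PW ≈ 36.1 mm; rainfall ≈ 12.6 mm

Precipitable water is the column-integrated vapour mass per unit area: PW = (1/g) Σ q̄ Δp, with q in kg/kg and Δp in Pa (1 kg/m² of water = 1 mm).
Layer 101.5–90 kPa: Δp = 115 hPa = 11500 Pa, q̄ = 0.013 kg/kg → 0.013 × 11500 / 9.8 = 15.26 mm
Layer 90–82 kPa: Δp = 80 hPa = 8000 Pa, q̄ = 0.01 kg/kg → 0.01 × 8000 / 9.8 = 8.16 mm
Layer 82–50 kPa: Δp = 320 hPa = 32000 Pa, q̄ = 0.0032 kg/kg → 0.0032 × 32000 / 9.8 = 10.45 mm
Layer 50–30 kPa: Δp = 200 hPa = 20000 Pa, q̄ = 0.0011 kg/kg → 0.0011 × 20000 / 9.8 = 2.24 mm
PW = 15.26 + 8.16 + 10.45 + 2.24 = 36.11 ≈ 36.1 mm.
Rainfall = ε × PW = 0.35 × 36.1 = 12.6 mm.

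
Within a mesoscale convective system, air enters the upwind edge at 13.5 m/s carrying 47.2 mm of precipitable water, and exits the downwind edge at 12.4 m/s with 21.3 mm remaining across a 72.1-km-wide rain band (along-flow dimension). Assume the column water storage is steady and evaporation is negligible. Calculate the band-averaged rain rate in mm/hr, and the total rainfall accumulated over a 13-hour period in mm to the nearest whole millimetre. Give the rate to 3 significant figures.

R ≈ 18.6 mm/hr; total ≈ 242 mm

Column moisture flux per unit crosswind length is F = V × PW.
Inflow: F_in = 13.5 × 47.2 = 637.2 mm·m/s
Outflow: F_out = 12.4 × 21.3 = 264.12 mm·m/s
Steady-state rate R = (F_in − F_out)/L = (637.2 − 264.12) / 72100 m = 5.174e-03 mm/s.
R = 5.174e-03 × 3600 = 18.6 mm/hr.
Over 13 h: total = 18.6 × 13 = 241.8 ≈ 242 mm.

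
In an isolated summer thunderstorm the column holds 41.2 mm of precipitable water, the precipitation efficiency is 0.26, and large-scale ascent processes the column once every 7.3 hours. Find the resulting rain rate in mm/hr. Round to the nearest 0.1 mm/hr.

Each overturning extracts ε × PW = 0.26 × 41.2 = 10.712 mm.
Rate = ε·PW / τ = 10.712 / 7.3 h = 1.5 mm/hr.

R ≈ 1.5 mm/hr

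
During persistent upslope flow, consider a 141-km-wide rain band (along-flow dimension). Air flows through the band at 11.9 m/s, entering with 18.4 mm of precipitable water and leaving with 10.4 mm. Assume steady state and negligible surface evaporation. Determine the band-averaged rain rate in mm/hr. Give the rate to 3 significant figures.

Column moisture flux per unit crosswind length is F = V × PW.
Inflow: F_in = 11.9 × 18.4 = 218.96 mm·m/s
Outflow: F_out = 11.9 × 10.4 = 123.76 mm·m/s
Steady-state rate R = (F_in − F_out)/L = (218.96 − 123.76) / 141000 m = 6.752e-04 mm/s.
R = 6.752e-04 × 3600 = 2.43 mm/hr.

R ≈ 2.43 mm/hr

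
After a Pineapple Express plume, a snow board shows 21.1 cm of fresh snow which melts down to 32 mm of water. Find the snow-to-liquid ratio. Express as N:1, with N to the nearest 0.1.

Ratio = snow depth / SWE = 211 mm / 32 mm = 6.6, i.e. 6.6:1.

ratio ≈ 6.6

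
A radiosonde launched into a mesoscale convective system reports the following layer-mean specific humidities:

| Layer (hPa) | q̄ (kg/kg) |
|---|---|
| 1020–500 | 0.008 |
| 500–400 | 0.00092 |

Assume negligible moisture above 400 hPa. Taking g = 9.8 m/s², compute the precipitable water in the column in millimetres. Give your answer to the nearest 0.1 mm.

PW ≈ 43.4 mm

Precipitable water is the column-integrated vapour mass per unit area: PW = (1/g) Σ q̄ Δp, with q in kg/kg and Δp in Pa (1 kg/m² of water = 1 mm).
Layer 1020–500 hPa: Δp = 520 hPa = 52000 Pa, q̄ = 0.008 kg/kg → 0.008 × 52000 / 9.8 = 42.45 mm
Layer 500–400 hPa: Δp = 100 hPa = 10000 Pa, q̄ = 0.00092 kg/kg → 0.00092 × 10000 / 9.8 = 0.94 mm
PW = 42.45 + 0.94 = 43.39 ≈ 43.4 mm.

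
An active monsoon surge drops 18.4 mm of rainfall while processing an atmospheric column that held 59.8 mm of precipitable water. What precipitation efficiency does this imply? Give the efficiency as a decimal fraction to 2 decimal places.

ε ≈ 0.31

ε = rainfall / PW = 18.4 / 59.8 = 0.31.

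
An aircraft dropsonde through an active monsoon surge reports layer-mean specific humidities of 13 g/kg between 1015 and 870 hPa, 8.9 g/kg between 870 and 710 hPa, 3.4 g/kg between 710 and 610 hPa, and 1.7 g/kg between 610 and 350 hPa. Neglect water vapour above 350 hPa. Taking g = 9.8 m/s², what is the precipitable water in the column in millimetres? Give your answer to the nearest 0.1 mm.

PW ≈ 41.7 mm

Precipitable water is the column-integrated vapour mass per unit area: PW = (1/g) Σ q̄ Δp, with q in kg/kg and Δp in Pa (1 kg/m² of water = 1 mm).
Layer 1015–870 hPa: Δp = 145 hPa = 14500 Pa, q̄ = 0.013 kg/kg → 0.013 × 14500 / 9.8 = 19.23 mm
Layer 870–710 hPa: Δp = 160 hPa = 16000 Pa, q̄ = 0.0089 kg/kg → 0.0089 × 16000 / 9.8 = 14.53 mm
Layer 710–610 hPa: Δp = 100 hPa = 10000 Pa, q̄ = 0.0034 kg/kg → 0.0034 × 10000 / 9.8 = 3.47 mm
Layer 610–350 hPa: Δp = 260 hPa = 26000 Pa, q̄ = 0.0017 kg/kg → 0.0017 × 26000 / 9.8 = 4.51 mm
PW = 19.23 + 14.53 + 3.47 + 4.51 = 41.74 ≈ 41.7 mm.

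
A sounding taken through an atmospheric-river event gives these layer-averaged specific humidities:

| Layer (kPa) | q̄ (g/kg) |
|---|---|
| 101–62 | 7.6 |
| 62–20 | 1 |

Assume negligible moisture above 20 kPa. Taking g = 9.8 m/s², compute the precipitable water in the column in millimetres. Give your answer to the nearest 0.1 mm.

PW ≈ 34.5 mm

Precipitable water is the column-integrated vapour mass per unit area: PW = (1/g) Σ q̄ Δp, with q in kg/kg and Δp in Pa (1 kg/m² of water = 1 mm).
Layer 101–62 kPa: Δp = 390 hPa = 39000 Pa, q̄ = 0.0076 kg/kg → 0.0076 × 39000 / 9.8 = 30.24 mm
Layer 62–20 kPa: Δp = 420 hPa = 42000 Pa, q̄ = 0.001 kg/kg → 0.001 × 42000 / 9.8 = 4.29 mm
PW = 30.24 + 4.29 = 34.53 ≈ 34.5 mm.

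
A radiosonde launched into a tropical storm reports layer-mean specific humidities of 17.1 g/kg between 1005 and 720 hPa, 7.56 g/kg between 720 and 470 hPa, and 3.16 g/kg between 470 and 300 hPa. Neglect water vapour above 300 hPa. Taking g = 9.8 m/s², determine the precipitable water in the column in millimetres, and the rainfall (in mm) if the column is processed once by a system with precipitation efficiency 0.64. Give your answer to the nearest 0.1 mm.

PW ≈ 74.5 mm; rainfall ≈ 47.7 mm

Precipitable water is the column-integrated vapour mass per unit area: PW = (1/g) Σ q̄ Δp, with q in kg/kg and Δp in Pa (1 kg/m² of water = 1 mm).
Layer 1005–720 hPa: Δp = 285 hPa = 28500 Pa, q̄ = 0.0171 kg/kg → 0.0171 × 28500 / 9.8 = 49.73 mm
Layer 720–470 hPa: Δp = 250 hPa = 25000 Pa, q̄ = 0.00756 kg/kg → 0.00756 × 25000 / 9.8 = 19.29 mm
Layer 470–300 hPa: Δp = 170 hPa = 17000 Pa, q̄ = 0.00316 kg/kg → 0.00316 × 17000 / 9.8 = 5.48 mm
PW = 49.73 + 19.29 + 5.48 = 74.50 ≈ 74.5 mm.
Rainfall = ε × PW = 0.64 × 74.5 = 47.7 mm.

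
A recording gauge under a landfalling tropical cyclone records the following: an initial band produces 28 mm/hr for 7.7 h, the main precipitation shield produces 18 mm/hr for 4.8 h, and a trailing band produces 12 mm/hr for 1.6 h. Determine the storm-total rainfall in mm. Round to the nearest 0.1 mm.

Total = Σ Rᵢ Δtᵢ = 28 × 7.7 + 18 × 4.8 + 12 × 1.6
      = 215.6 + 86.4 + 19.2 = 321.2 mm.

total ≈ 321.2 mm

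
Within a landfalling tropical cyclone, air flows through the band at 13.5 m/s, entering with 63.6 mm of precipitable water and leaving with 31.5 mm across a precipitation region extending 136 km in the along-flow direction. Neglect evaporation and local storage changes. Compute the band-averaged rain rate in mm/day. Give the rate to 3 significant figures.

R ≈ 275 mm/day

Column moisture flux per unit crosswind length is F = V × PW.
Inflow: F_in = 13.5 × 63.6 = 858.6 mm·m/s
Outflow: F_out = 13.5 × 31.5 = 425.25 mm·m/s
Steady-state rate R = (F_in − F_out)/L = (858.6 − 425.25) / 136000 m = 3.186e-03 mm/s.
R = 3.186e-03 × 3600 × 24 = 275 mm/day.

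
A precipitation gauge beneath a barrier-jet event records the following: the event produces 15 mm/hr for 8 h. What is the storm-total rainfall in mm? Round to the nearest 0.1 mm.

Total = Σ Rᵢ Δtᵢ = 15 × 8
      = 120 = 120.0 mm.

total ≈ 120.0 mm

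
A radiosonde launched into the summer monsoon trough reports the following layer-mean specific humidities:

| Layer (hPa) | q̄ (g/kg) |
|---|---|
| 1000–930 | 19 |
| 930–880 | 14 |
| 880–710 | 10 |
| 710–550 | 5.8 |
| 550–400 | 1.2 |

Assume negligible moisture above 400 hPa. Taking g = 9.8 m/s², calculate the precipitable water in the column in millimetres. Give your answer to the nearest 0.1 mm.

Precipitable water is the column-integrated vapour mass per unit area: PW = (1/g) Σ q̄ Δp, with q in kg/kg and Δp in Pa (1 kg/m² of water = 1 mm).
Layer 1000–930 hPa: Δp = 70 hPa = 7000 Pa, q̄ = 0.019 kg/kg → 0.019 × 7000 / 9.8 = 13.57 mm
Layer 930–880 hPa: Δp = 50 hPa = 5000 Pa, q̄ = 0.014 kg/kg → 0.014 × 5000 / 9.8 = 7.14 mm
Layer 880–710 hPa: Δp = 170 hPa = 17000 Pa, q̄ = 0.01 kg/kg → 0.01 × 17000 / 9.8 = 17.35 mm
Layer 710–550 hPa: Δp = 160 hPa = 16000 Pa, q̄ = 0.0058 kg/kg → 0.0058 × 16000 / 9.8 = 9.47 mm
Layer 550–400 hPa: Δp = 150 hPa = 15000 Pa, q̄ = 0.0012 kg/kg → 0.0012 × 15000 / 9.8 = 1.84 mm
PW = 13.57 + 7.14 + 17.35 + 9.47 + 1.84 = 49.37 ≈ 49.4 mm.

PW ≈ 49.4 mm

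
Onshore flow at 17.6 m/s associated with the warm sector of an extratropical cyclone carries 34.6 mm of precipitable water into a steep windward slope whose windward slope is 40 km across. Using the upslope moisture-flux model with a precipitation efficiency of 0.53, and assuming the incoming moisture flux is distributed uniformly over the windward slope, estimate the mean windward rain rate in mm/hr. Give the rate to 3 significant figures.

R ≈ 29.0 mm/hr

Incoming column moisture flux per unit ridge length: F = V × PW = 17.6 × 34.6 = 608.96 mm·m/s.
Spread over the 40 km slope with efficiency ε = 0.53: R = ε·F/W = 0.53 × 608.96 / 40000 m = 8.069e-03 mm/s.
R = 8.069e-03 × 3600 = 29.0 mm/hr.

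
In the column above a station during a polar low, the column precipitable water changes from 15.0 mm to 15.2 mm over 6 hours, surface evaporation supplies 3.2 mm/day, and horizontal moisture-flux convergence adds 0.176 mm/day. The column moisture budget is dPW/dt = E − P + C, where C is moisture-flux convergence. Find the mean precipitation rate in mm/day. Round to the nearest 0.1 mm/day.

dPW/dt = (15.2 − 15.0) mm / (6/24 day) = +0.800 mm/day.
P = E + C − dPW/dt = 3.2 + (0.176) − (+0.800) = 2.6 mm/day.

P ≈ 2.6 mm/day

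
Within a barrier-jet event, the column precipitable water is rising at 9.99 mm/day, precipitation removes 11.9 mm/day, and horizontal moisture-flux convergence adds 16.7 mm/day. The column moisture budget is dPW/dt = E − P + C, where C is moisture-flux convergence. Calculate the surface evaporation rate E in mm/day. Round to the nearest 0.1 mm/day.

E ≈ 5.2 mm/day

dPW/dt = +9.99 mm/day.
E = dPW/dt + P − C = (+9.99) + 11.9 − (16.7) = 5.2 mm/day.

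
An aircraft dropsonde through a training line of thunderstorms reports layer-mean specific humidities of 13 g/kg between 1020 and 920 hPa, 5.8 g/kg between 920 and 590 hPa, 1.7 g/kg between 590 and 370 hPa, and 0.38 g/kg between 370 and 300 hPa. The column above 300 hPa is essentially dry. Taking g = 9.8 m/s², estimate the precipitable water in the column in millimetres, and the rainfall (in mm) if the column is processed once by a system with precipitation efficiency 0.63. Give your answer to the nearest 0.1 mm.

PW ≈ 36.9 mm; rainfall ≈ 23.2 mm

Precipitable water is the column-integrated vapour mass per unit area: PW = (1/g) Σ q̄ Δp, with q in kg/kg and Δp in Pa (1 kg/m² of water = 1 mm).
Layer 1020–920 hPa: Δp = 100 hPa = 10000 Pa, q̄ = 0.013 kg/kg → 0.013 × 10000 / 9.8 = 13.27 mm
Layer 920–590 hPa: Δp = 330 hPa = 33000 Pa, q̄ = 0.0058 kg/kg → 0.0058 × 33000 / 9.8 = 19.53 mm
Layer 590–370 hPa: Δp = 220 hPa = 22000 Pa, q̄ = 0.0017 kg/kg → 0.0017 × 22000 / 9.8 = 3.82 mm
Layer 370–300 hPa: Δp = 70 hPa = 7000 Pa, q̄ = 0.00038 kg/kg → 0.00038 × 7000 / 9.8 = 0.27 mm
PW = 13.27 + 19.53 + 3.82 + 0.27 = 36.89 ≈ 36.9 mm.
Rainfall = ε × PW = 0.63 × 36.9 = 23.2 mm.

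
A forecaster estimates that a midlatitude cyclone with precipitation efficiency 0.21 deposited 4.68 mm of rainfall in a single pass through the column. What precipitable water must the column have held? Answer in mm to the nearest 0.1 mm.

PW = rainfall / ε = 4.68 / 0.21 = 22.3 mm.

PW ≈ 22.3 mm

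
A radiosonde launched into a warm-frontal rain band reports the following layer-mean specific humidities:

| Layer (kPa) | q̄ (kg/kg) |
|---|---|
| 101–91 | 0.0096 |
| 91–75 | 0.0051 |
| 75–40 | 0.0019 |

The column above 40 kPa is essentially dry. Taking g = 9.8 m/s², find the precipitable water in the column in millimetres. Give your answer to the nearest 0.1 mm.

PW ≈ 24.9 mm

Precipitable water is the column-integrated vapour mass per unit area: PW = (1/g) Σ q̄ Δp, with q in kg/kg and Δp in Pa (1 kg/m² of water = 1 mm).
Layer 101–91 kPa: Δp = 100 hPa = 10000 Pa, q̄ = 0.0096 kg/kg → 0.0096 × 10000 / 9.8 = 9.80 mm
Layer 91–75 kPa: Δp = 160 hPa = 16000 Pa, q̄ = 0.0051 kg/kg → 0.0051 × 16000 / 9.8 = 8.33 mm
Layer 75–40 kPa: Δp = 350 hPa = 35000 Pa, q̄ = 0.0019 kg/kg → 0.0019 × 35000 / 9.8 = 6.79 mm
PW = 9.80 + 8.33 + 6.79 = 24.92 ≈ 24.9 mm.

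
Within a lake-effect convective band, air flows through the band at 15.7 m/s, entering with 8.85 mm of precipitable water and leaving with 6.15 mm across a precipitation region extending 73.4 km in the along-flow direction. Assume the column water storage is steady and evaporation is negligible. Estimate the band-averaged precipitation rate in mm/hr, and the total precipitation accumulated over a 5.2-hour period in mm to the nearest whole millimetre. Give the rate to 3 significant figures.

R ≈ 2.08 mm/hr; total ≈ 11 mm

Column moisture flux per unit crosswind length is F = V × PW.
Inflow: F_in = 15.7 × 8.85 = 138.945 mm·m/s
Outflow: F_out = 15.7 × 6.15 = 96.555 mm·m/s
Steady-state rate R = (F_in − F_out)/L = (138.945 − 96.555) / 73400 m = 5.775e-04 mm/s.
R = 5.775e-04 × 3600 = 2.08 mm/hr.
Over 5.2 h: total = 2.08 × 5.2 = 10.816 ≈ 11 mm.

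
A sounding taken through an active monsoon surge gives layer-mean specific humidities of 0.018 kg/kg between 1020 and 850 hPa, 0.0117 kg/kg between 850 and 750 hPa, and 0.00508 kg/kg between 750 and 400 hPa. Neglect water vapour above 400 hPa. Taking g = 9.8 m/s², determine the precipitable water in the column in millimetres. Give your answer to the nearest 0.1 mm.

PW ≈ 61.3 mm

Precipitable water is the column-integrated vapour mass per unit area: PW = (1/g) Σ q̄ Δp, with q in kg/kg and Δp in Pa (1 kg/m² of water = 1 mm).
Layer 1020–850 hPa: Δp = 170 hPa = 17000 Pa, q̄ = 0.018 kg/kg → 0.018 × 17000 / 9.8 = 31.22 mm
Layer 850–750 hPa: Δp = 100 hPa = 10000 Pa, q̄ = 0.0117 kg/kg → 0.0117 × 10000 / 9.8 = 11.94 mm
Layer 750–400 hPa: Δp = 350 hPa = 35000 Pa, q̄ = 0.00508 kg/kg → 0.00508 × 35000 / 9.8 = 18.14 mm
PW = 31.22 + 11.94 + 18.14 = 61.30 ≈ 61.3 mm.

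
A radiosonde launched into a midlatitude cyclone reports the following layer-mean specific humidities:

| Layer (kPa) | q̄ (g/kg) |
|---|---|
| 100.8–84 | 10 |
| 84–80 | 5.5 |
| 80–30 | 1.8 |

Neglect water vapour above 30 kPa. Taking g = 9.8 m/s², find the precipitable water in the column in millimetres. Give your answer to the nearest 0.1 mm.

PW ≈ 28.6 mm

Precipitable water is the column-integrated vapour mass per unit area: PW = (1/g) Σ q̄ Δp, with q in kg/kg and Δp in Pa (1 kg/m² of water = 1 mm).
Layer 100.8–84 kPa: Δp = 168 hPa = 16800 Pa, q̄ = 0.01 kg/kg → 0.01 × 16800 / 9.8 = 17.14 mm
Layer 84–80 kPa: Δp = 40 hPa = 4000 Pa, q̄ = 0.0055 kg/kg → 0.0055 × 4000 / 9.8 = 2.24 mm
Layer 80–30 kPa: Δp = 500 hPa = 50000 Pa, q̄ = 0.0018 kg/kg → 0.0018 × 50000 / 9.8 = 9.18 mm
PW = 17.14 + 2.24 + 9.18 = 28.56 ≈ 28.6 mm.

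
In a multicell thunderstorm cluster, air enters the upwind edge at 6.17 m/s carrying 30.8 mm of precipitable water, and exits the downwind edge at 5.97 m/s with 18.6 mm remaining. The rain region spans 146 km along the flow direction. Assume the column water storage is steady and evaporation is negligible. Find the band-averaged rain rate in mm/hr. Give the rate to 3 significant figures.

Column moisture flux per unit crosswind length is F = V × PW.
Inflow: F_in = 6.17 × 30.8 = 190.036 mm·m/s
Outflow: F_out = 5.97 × 18.6 = 111.042 mm·m/s
Steady-state rate R = (F_in − F_out)/L = (190.036 − 111.042) / 146000 m = 5.411e-04 mm/s.
R = 5.411e-04 × 3600 = 1.95 mm/hr.

R ≈ 1.95 mm/hr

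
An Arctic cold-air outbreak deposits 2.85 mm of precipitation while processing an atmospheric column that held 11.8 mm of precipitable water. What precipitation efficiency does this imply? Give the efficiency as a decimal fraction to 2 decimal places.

ε = precipitation / PW = 2.85 / 11.8 = 0.24.

ε ≈ 0.24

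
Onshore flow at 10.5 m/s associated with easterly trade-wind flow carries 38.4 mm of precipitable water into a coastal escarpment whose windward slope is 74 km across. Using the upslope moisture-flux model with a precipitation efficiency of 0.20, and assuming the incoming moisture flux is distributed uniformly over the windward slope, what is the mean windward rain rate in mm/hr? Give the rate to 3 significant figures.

R ≈ 3.92 mm/hr

Incoming column moisture flux per unit ridge length: F = V × PW = 10.5 × 38.4 = 403.2 mm·m/s.
Spread over the 74 km slope with efficiency ε = 0.20: R = ε·F/W = 0.20 × 403.2 / 74000 m = 1.090e-03 mm/s.
R = 1.090e-03 × 3600 = 3.92 mm/hr.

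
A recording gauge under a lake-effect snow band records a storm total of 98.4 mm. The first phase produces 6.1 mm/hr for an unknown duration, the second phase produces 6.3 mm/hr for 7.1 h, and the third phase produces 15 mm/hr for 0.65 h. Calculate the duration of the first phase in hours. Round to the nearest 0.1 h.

duration ≈ 7.2 h

Known phases: 6.3 × 7.1 + 15 × 0.65 = 44.73 + 9.75 = 54.48 mm.
Remaining depth = 98.4 − 54.48 = 43.92 mm.
Duration = 43.92 / 6.1 = 7.2 h.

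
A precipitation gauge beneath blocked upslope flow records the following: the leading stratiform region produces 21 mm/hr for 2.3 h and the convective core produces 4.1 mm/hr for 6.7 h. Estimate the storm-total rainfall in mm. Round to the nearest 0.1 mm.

Total = Σ Rᵢ Δtᵢ = 21 × 2.3 + 4.1 × 6.7
      = 48.3 + 27.47 = 75.8 mm.

total ≈ 75.8 mm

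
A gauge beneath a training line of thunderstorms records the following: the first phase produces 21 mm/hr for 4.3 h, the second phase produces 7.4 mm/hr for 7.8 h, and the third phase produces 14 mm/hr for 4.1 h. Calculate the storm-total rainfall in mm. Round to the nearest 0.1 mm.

total ≈ 205.4 mm

Total = Σ Rᵢ Δtᵢ = 21 × 4.3 + 7.4 × 7.8 + 14 × 4.1
      = 90.3 + 57.72 + 57.4 = 205.4 mm.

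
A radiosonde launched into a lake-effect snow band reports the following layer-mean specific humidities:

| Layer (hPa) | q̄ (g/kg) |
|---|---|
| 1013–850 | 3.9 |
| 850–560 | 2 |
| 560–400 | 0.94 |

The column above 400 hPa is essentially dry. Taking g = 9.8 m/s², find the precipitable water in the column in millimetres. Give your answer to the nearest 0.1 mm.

PW ≈ 13.9 mm

Precipitable water is the column-integrated vapour mass per unit area: PW = (1/g) Σ q̄ Δp, with q in kg/kg and Δp in Pa (1 kg/m² of water = 1 mm).
Layer 1013–850 hPa: Δp = 163 hPa = 16300 Pa, q̄ = 0.0039 kg/kg → 0.0039 × 16300 / 9.8 = 6.49 mm
Layer 850–560 hPa: Δp = 290 hPa = 29000 Pa, q̄ = 0.002 kg/kg → 0.002 × 29000 / 9.8 = 5.92 mm
Layer 560–400 hPa: Δp = 160 hPa = 16000 Pa, q̄ = 0.00094 kg/kg → 0.00094 × 16000 / 9.8 = 1.53 mm
PW = 6.49 + 5.92 + 1.53 = 13.94 ≈ 13.9 mm.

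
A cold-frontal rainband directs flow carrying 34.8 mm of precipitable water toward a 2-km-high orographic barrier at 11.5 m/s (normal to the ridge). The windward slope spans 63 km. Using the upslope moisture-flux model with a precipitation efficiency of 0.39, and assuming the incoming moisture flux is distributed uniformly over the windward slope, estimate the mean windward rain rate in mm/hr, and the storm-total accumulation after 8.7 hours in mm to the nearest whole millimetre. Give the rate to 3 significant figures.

Incoming column moisture flux per unit ridge length: F = V × PW = 11.5 × 34.8 = 400.2 mm·m/s.
Spread over the 63 km slope with efficiency ε = 0.39: R = ε·F/W = 0.39 × 400.2 / 63000 m = 2.477e-03 mm/s.
R = 2.477e-03 × 3600 = 8.92 mm/hr.
Over 8.7 h: total = 8.92 × 8.7 = 77.604 ≈ 78 mm.

R ≈ 8.92 mm/hr; total ≈ 78 mm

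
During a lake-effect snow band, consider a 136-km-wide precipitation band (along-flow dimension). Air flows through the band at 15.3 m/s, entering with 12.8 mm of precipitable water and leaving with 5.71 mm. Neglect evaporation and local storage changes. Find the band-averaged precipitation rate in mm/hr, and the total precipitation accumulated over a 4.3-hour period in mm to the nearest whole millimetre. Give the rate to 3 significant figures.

R ≈ 2.87 mm/hr; total ≈ 12 mm

Column moisture flux per unit crosswind length is F = V × PW.
Inflow: F_in = 15.3 × 12.8 = 195.84 mm·m/s
Outflow: F_out = 15.3 × 5.71 = 87.363 mm·m/s
Steady-state rate R = (F_in − F_out)/L = (195.84 − 87.363) / 136000 m = 7.976e-04 mm/s.
R = 7.976e-04 × 3600 = 2.87 mm/hr.
Over 4.3 h: total = 2.87 × 4.3 = 12.341 ≈ 12 mm.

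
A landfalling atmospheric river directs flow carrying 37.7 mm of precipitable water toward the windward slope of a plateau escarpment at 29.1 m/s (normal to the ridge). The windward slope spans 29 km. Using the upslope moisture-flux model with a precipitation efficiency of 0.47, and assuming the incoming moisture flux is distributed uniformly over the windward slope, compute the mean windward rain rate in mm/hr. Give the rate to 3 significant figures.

R ≈ 64.0 mm/hr

Incoming column moisture flux per unit ridge length: F = V × PW = 29.1 × 37.7 = 1097.07 mm·m/s.
Spread over the 29 km slope with efficiency ε = 0.47: R = ε·F/W = 0.47 × 1097.07 / 29000 m = 1.778e-02 mm/s.
R = 1.778e-02 × 3600 = 64.0 mm/hr.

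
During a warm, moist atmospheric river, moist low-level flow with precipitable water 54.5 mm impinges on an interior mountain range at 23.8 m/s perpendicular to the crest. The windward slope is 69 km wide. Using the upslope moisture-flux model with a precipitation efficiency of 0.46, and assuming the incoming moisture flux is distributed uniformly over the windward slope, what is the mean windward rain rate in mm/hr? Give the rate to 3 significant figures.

R ≈ 31.1 mm/hr

Incoming column moisture flux per unit ridge length: F = V × PW = 23.8 × 54.5 = 1297.1 mm·m/s.
Spread over the 69 km slope with efficiency ε = 0.46: R = ε·F/W = 0.46 × 1297.1 / 69000 m = 8.647e-03 mm/s.
R = 8.647e-03 × 3600 = 31.1 mm/hr.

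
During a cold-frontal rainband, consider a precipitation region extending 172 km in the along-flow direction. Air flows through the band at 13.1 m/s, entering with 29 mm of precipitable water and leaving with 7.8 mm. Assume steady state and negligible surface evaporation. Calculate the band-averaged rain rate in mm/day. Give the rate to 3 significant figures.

R ≈ 140 mm/day

Column moisture flux per unit crosswind length is F = V × PW.
Inflow: F_in = 13.1 × 29 = 379.9 mm·m/s
Outflow: F_out = 13.1 × 7.8 = 102.18 mm·m/s
Steady-state rate R = (F_in − F_out)/L = (379.9 − 102.18) / 172000 m = 1.615e-03 mm/s.
R = 1.615e-03 × 3600 × 24 = 140 mm/day.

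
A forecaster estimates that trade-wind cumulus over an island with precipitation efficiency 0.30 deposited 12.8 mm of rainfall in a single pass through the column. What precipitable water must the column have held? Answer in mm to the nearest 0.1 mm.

PW = rainfall / ε = 12.8 / 0.30 = 42.7 mm.

PW ≈ 42.7 mm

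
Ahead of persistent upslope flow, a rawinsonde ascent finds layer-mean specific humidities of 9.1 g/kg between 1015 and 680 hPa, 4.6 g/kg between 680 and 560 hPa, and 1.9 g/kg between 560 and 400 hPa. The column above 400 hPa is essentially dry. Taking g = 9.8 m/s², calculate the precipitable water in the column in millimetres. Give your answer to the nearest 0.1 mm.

PW ≈ 39.8 mm

Precipitable water is the column-integrated vapour mass per unit area: PW = (1/g) Σ q̄ Δp, with q in kg/kg and Δp in Pa (1 kg/m² of water = 1 mm).
Layer 1015–680 hPa: Δp = 335 hPa = 33500 Pa, q̄ = 0.0091 kg/kg → 0.0091 × 33500 / 9.8 = 31.11 mm
Layer 680–560 hPa: Δp = 120 hPa = 12000 Pa, q̄ = 0.0046 kg/kg → 0.0046 × 12000 / 9.8 = 5.63 mm
Layer 560–400 hPa: Δp = 160 hPa = 16000 Pa, q̄ = 0.0019 kg/kg → 0.0019 × 16000 / 9.8 = 3.10 mm
PW = 31.11 + 5.63 + 3.10 = 39.84 ≈ 39.8 mm.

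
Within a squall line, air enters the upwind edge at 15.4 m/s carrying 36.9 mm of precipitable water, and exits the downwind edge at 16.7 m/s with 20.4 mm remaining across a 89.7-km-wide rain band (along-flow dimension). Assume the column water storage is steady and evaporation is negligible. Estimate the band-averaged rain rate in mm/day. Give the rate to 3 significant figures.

R ≈ 219 mm/day

Column moisture flux per unit crosswind length is F = V × PW.
Inflow: F_in = 15.4 × 36.9 = 568.26 mm·m/s
Outflow: F_out = 16.7 × 20.4 = 340.68 mm·m/s
Steady-state rate R = (F_in − F_out)/L = (568.26 − 340.68) / 89700 m = 2.537e-03 mm/s.
R = 2.537e-03 × 3600 × 24 = 219 mm/day.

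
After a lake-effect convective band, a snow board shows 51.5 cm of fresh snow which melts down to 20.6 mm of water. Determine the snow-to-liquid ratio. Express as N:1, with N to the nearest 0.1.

ratio ≈ 25.0

Ratio = snow depth / SWE = 515 mm / 20.6 mm = 25.0, i.e. 25.0:1.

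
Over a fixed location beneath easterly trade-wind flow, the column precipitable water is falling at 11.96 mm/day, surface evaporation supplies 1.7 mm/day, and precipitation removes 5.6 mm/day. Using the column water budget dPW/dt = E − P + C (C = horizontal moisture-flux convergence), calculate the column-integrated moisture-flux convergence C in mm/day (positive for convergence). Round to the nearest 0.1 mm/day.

dPW/dt = -11.96 mm/day.
C = dPW/dt − E + P = (-11.96) − 1.7 + 5.6 = -8.1 mm/day.

C ≈ -8.1 mm/day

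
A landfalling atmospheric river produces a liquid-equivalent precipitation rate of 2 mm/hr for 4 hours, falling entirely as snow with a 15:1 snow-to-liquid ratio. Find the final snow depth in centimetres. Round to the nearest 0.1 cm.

snow depth ≈ 12.0 cm

Liquid-equivalent depth = 2 × 4 = 8 mm.
Snow depth = 8 mm × 15 = 120 mm = 12.0 cm.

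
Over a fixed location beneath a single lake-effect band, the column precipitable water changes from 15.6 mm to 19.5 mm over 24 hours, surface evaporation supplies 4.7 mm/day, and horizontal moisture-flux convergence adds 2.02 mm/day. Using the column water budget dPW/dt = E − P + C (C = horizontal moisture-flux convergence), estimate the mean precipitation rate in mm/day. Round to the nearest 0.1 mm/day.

P ≈ 2.8 mm/day

dPW/dt = (19.5 − 15.6) mm / (24/24 day) = +3.900 mm/day.
P = E + C − dPW/dt = 4.7 + (2.02) − (+3.900) = 2.8 mm/day.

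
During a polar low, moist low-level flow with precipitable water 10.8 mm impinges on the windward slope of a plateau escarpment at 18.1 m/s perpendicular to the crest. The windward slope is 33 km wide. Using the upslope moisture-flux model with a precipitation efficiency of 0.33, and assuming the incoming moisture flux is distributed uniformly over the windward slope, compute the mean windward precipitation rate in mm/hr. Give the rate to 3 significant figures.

Incoming column moisture flux per unit ridge length: F = V × PW = 18.1 × 10.8 = 195.48 mm·m/s.
Spread over the 33 km slope with efficiency ε = 0.33: R = ε·F/W = 0.33 × 195.48 / 33000 m = 1.955e-03 mm/s.
R = 1.955e-03 × 3600 = 7.04 mm/hr.

R ≈ 7.04 mm/hr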